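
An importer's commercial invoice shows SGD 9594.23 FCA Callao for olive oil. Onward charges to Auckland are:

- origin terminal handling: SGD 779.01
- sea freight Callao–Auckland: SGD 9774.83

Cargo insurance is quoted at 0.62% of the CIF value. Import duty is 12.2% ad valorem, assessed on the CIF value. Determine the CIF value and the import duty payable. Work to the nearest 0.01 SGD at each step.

CIF value: SGD 20273.77; import duty: SGD 2473.40

Let C be the CIF value. C = FCA price + pre-shipment costs + freight + 0.62% × C
C − 0.62% × C = 9594.23 + 779.01 + 9774.83
0.9938 × C = 20148.07
C = 20148.07 / 0.9938 = 20273.77
Insurance premium = 0.62% × 20273.77 = 125.70
Import duty = 20273.77 × 12.2% = 2473.40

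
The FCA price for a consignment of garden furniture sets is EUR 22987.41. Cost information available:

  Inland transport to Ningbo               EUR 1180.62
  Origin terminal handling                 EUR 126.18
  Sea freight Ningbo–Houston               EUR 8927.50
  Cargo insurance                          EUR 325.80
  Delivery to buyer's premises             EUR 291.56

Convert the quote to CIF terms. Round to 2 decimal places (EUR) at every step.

CIF price: EUR 32366.89

Not relevant to the conversion: inland to port — on the seller under both FCA and CIF; already in the FCA price and stays in the CIF price. delivery — on the buyer under both terms; not part of either seller's price.
From FCA to CIF, the seller additionally bears: origin terminal, freight, insurance.
CIF price = 22987.41 + 126.18 + 8927.50 + 325.80 = 32366.89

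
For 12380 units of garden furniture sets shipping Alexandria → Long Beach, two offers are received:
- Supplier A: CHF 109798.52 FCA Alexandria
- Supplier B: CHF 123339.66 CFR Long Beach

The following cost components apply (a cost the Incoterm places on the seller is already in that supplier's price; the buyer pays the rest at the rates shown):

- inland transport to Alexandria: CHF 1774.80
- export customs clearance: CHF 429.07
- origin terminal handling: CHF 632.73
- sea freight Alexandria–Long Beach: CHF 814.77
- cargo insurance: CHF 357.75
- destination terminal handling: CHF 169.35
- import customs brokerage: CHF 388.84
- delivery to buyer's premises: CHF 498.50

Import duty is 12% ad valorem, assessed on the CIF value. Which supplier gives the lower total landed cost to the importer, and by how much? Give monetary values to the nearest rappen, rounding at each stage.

Supplier A is cheaper by CHF 13544.88

Supplier A (FCA):
CIF value = FCA price + origin terminal + freight + insurance = 109798.52 + 632.73 + 814.77 + 357.75 = 111603.77
Import duty = 111603.77 × 12% = 13392.45
Buyer bears (A): 632.73 + 814.77 + 357.75 + 169.35 + 388.84 + 498.50 = 2861.94
Landed cost (A) = invoice 109798.52 + 2861.94 + duty 13392.45 = 126052.91
Supplier B (CFR):
CIF value = CFR price + insurance = 123339.66 + 357.75 = 123697.41
Import duty = 123697.41 × 12% = 14843.69
Buyer bears (B): 357.75 + 169.35 + 388.84 + 498.50 = 1414.44
Landed cost (B) = invoice 123339.66 + 1414.44 + duty 14843.69 = 139597.79
Difference = |126052.91 − 139597.79| = 13544.88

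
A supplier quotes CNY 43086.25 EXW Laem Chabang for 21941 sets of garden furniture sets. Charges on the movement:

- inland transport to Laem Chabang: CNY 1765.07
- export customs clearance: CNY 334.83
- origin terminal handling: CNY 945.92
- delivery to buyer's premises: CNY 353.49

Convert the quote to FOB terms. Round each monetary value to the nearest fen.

FOB price: CNY 46132.07

Not relevant to the conversion: delivery — on the buyer under both terms; not part of either seller's price.
From EXW to FOB, the seller additionally bears: inland to port, export clearance, origin terminal.
FOB price = 43086.25 + 1765.07 + 334.83 + 945.92 = 46132.07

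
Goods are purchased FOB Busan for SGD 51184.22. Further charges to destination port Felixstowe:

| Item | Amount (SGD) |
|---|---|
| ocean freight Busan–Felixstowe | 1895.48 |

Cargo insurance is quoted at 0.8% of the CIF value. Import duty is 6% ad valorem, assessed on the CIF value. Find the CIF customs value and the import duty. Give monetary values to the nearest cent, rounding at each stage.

Let C be the CIF value. C = FOB price + freight + 0.8% × C
C − 0.8% × C = 51184.22 + 1895.48
0.992 × C = 53079.70
C = 53079.70 / 0.992 = 53507.76
Insurance premium = 0.8% × 53507.76 = 428.06
Import duty = 53507.76 × 6% = 3210.47

CIF value: SGD 53507.76; import duty: SGD 3210.47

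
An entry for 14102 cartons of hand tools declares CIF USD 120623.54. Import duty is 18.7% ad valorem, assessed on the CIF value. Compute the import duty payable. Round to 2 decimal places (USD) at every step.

Import duty = 120623.54 × 18.7% = 22556.60

Import duty: USD 22556.60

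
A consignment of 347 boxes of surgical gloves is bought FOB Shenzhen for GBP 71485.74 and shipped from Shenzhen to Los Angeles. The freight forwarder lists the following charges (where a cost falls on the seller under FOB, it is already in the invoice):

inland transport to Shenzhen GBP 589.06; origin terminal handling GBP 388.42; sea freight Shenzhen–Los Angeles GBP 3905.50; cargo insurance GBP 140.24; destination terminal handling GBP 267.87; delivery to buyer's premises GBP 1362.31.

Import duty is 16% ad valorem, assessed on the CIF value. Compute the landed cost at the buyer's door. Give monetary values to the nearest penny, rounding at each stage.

Total landed cost: GBP 89246.70

FOB: the seller bears costs until goods are on board at the origin port; the buyer bears freight, insurance and all costs thereafter.
Already in the invoice (seller's account under FOB): inland to port, origin terminal — exclude.
CIF value = FOB price + freight + insurance = 71485.74 + 3905.50 + 140.24 = 75531.48
Import duty = 75531.48 × 16% = 12085.04
Buyer bears: freight 3905.50 + insurance 140.24 + destination terminal 267.87 + delivery 1362.31 + duty 12085.04 = 17760.96
Landed cost = invoice 71485.74 + 17760.96 = 89246.70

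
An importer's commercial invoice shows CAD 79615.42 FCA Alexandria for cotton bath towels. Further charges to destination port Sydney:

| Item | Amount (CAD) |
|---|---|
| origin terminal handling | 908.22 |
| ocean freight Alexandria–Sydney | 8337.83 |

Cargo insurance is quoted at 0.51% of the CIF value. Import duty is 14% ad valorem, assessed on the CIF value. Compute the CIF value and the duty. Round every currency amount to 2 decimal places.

Let C be the CIF value. C = FCA price + pre-shipment costs + freight + 0.51% × C
C − 0.51% × C = 79615.42 + 908.22 + 8337.83
0.9949 × C = 88861.47
C = 88861.47 / 0.9949 = 89316.99
Insurance premium = 0.51% × 89316.99 = 455.52
Import duty = 89316.99 × 14% = 12504.38

CIF value: CAD 89316.99; import duty: CAD 12504.38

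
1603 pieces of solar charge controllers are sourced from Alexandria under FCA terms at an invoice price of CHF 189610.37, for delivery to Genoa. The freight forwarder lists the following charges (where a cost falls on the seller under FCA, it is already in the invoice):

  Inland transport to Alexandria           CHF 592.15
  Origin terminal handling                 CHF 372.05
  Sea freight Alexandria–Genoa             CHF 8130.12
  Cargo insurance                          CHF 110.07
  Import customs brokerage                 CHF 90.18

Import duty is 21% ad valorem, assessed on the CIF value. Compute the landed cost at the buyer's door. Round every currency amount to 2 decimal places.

FCA: the seller delivers export-cleared goods to the carrier; the buyer bears costs from that point.
Already in the invoice (seller's account under FCA): inland to port — exclude.
CIF value = FCA price + origin terminal + freight + insurance = 189610.37 + 372.05 + 8130.12 + 110.07 = 198222.61
Import duty = 198222.61 × 21% = 41626.75
Buyer bears: origin terminal 372.05 + freight 8130.12 + insurance 110.07 + brokerage 90.18 + duty 41626.75 = 50329.17
Landed cost = invoice 189610.37 + 50329.17 = 239939.54

Total landed cost: CHF 239939.54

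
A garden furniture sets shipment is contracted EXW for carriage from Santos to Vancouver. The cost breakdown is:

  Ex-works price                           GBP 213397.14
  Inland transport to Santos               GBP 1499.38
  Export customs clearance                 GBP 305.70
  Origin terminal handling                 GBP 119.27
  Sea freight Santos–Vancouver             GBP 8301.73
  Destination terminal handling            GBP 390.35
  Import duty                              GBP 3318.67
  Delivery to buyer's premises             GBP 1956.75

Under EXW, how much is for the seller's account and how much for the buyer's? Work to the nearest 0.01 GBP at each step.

Seller: GBP 213397.14; buyer: GBP 15891.85

EXW: the seller makes goods available at their premises; the buyer bears all onward costs.
Seller's account: goods 213397.14 = 213397.14
Buyer's account: inland to port 1499.38 + export clearance 305.70 + origin terminal 119.27 + freight 8301.73 + destination terminal 390.35 + duty 3318.67 + delivery 1956.75 = 15891.85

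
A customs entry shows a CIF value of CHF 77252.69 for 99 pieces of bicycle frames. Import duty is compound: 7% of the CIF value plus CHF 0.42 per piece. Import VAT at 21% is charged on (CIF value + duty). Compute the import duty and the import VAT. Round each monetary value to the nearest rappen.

Import duty: CHF 5449.27; import VAT: CHF 17367.41

Ad valorem component: 77252.69 × 7% = 5407.69
Specific component: 99 × 0.42 = 41.58
Import duty = 5407.69 + 41.58 = 5449.27
VAT base = CIF + duty = 77252.69 + 5449.27 = 82701.96
Import VAT = 82701.96 × 21% = 17367.41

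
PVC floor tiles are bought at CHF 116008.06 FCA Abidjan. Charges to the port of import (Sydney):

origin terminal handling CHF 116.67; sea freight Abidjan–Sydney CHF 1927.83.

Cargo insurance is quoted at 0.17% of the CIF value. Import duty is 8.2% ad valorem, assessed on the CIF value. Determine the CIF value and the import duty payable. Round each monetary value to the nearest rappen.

Let C be the CIF value. C = FCA price + pre-shipment costs + freight + 0.17% × C
C − 0.17% × C = 116008.06 + 116.67 + 1927.83
0.9983 × C = 118052.56
C = 118052.56 / 0.9983 = 118253.59
Insurance premium = 0.17% × 118253.59 = 201.03
Import duty = 118253.59 × 8.2% = 9696.79

CIF value: CHF 118253.59; import duty: CHF 9696.79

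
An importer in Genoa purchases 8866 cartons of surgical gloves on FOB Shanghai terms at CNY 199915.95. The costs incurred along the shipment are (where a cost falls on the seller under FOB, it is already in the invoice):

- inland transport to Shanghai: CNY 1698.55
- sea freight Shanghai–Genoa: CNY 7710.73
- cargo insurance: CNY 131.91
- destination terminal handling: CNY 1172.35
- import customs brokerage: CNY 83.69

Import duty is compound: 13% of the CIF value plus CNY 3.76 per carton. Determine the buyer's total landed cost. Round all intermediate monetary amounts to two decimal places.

Total landed cost: CNY 269359.41

FOB: the seller bears costs until goods are on board at the origin port; the buyer bears freight, insurance and all costs thereafter.
Already in the invoice (seller's account under FOB): inland to port — exclude.
CIF value = FOB price + freight + insurance = 199915.95 + 7710.73 + 131.91 = 207758.59
Ad valorem component: 207758.59 × 13% = 27008.62
Specific component: 8866 × 3.76 = 33336.16
Import duty = 27008.62 + 33336.16 = 60344.78
Buyer bears: freight 7710.73 + insurance 131.91 + destination terminal 1172.35 + brokerage 83.69 + duty 60344.78 = 69443.46
Landed cost = invoice 199915.95 + 69443.46 = 269359.41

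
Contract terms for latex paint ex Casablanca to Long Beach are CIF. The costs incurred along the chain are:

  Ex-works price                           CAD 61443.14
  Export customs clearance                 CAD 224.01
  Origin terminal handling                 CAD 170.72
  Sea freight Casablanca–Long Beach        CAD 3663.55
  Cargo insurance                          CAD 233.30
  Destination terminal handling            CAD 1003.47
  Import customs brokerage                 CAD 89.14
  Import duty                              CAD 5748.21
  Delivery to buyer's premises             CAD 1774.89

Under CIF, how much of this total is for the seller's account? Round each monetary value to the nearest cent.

Seller's account: CAD 65734.72

CIF: the seller pays costs through ocean freight and marine insurance to the destination port.
Seller's account: goods 61443.14 + export clearance 224.01 + origin terminal 170.72 + freight 3663.55 + insurance 233.30 = 65734.72
Buyer's account: destination terminal 1003.47 + brokerage 89.14 + duty 5748.21 + delivery 1774.89 = 8615.71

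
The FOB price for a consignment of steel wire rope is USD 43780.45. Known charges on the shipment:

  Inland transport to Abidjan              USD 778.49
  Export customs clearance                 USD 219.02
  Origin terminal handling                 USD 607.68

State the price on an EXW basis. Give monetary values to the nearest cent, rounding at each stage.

From FOB to EXW, the seller no longer bears: inland to port, export clearance, origin terminal.
EXW price = 43780.45 − 778.49 − 219.02 − 607.68 = 42175.26

EXW price: USD 42175.26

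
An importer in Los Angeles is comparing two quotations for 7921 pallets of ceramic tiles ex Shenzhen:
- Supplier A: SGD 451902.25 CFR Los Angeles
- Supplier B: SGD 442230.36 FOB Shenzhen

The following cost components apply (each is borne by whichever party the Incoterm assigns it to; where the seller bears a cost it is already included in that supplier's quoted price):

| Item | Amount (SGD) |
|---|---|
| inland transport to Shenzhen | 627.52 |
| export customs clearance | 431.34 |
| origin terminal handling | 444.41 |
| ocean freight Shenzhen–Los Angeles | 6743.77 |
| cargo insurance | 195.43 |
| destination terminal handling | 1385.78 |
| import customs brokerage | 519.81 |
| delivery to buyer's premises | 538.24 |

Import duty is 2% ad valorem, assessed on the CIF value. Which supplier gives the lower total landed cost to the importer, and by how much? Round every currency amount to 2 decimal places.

Supplier A (CFR):
CIF value = CFR price + insurance = 451902.25 + 195.43 = 452097.68
Import duty = 452097.68 × 2% = 9041.95
Buyer bears (A): 195.43 + 1385.78 + 519.81 + 538.24 = 2639.26
Landed cost (A) = invoice 451902.25 + 2639.26 + duty 9041.95 = 463583.46
Supplier B (FOB):
CIF value = FOB price + freight + insurance = 442230.36 + 6743.77 + 195.43 = 449169.56
Import duty = 449169.56 × 2% = 8983.39
Buyer bears (B): 6743.77 + 195.43 + 1385.78 + 519.81 + 538.24 = 9383.03
Landed cost (B) = invoice 442230.36 + 9383.03 + duty 8983.39 = 460596.78
Difference = |463583.46 − 460596.78| = 2986.68

Supplier B is cheaper by SGD 2986.68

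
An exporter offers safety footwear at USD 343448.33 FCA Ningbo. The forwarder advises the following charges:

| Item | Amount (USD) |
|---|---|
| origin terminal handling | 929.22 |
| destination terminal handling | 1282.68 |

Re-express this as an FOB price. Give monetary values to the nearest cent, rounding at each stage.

Not relevant to the conversion: destination terminal — on the buyer under both terms; not part of either seller's price.
From FCA to FOB, the seller additionally bears: origin terminal.
FOB price = 343448.33 + 929.22 = 344377.55

FOB price: USD 344377.55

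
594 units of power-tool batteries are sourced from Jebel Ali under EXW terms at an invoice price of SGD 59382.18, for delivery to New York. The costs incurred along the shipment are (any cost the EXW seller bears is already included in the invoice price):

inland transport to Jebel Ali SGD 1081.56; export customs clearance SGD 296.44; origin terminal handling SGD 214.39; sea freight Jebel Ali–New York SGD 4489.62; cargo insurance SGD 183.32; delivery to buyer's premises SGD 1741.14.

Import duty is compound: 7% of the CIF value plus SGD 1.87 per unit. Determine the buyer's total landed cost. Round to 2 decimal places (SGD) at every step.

Total landed cost: SGD 73094.76

EXW: the seller makes goods available at their premises; the buyer bears all onward costs.
CIF value = EXW price + inland to port + export clearance + origin terminal + freight + insurance = 59382.18 + 1081.56 + 296.44 + 214.39 + 4489.62 + 183.32 = 65647.51
Ad valorem component: 65647.51 × 7% = 4595.33
Specific component: 594 × 1.87 = 1110.78
Import duty = 4595.33 + 1110.78 = 5706.11
Buyer bears: inland to port 1081.56 + export clearance 296.44 + origin terminal 214.39 + freight 4489.62 + insurance 183.32 + delivery 1741.14 + duty 5706.11 = 13712.58
Landed cost = invoice 59382.18 + 13712.58 = 73094.76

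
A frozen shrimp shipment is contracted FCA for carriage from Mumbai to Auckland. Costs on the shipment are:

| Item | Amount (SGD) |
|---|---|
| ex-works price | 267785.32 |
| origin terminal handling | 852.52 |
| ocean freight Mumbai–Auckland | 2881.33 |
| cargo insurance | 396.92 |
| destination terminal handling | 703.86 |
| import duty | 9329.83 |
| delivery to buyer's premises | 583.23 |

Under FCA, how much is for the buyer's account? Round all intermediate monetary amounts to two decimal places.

Buyer's account: SGD 14747.69

FCA: the seller delivers export-cleared goods to the carrier; the buyer bears costs from that point.
Seller's account: goods 267785.32 = 267785.32
Buyer's account: origin terminal 852.52 + freight 2881.33 + insurance 396.92 + destination terminal 703.86 + duty 9329.83 + delivery 583.23 = 14747.69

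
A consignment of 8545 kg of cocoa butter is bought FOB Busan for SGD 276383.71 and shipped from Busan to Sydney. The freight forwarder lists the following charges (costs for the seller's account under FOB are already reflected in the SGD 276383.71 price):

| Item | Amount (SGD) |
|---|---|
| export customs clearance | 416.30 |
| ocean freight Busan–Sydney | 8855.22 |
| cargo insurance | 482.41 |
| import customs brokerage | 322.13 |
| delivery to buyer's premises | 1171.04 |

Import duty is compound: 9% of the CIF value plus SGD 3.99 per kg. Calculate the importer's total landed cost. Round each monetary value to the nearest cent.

FOB: the seller bears costs until goods are on board at the origin port; the buyer bears freight, insurance and all costs thereafter.
Already in the invoice (seller's account under FOB): export clearance — exclude.
CIF value = FOB price + freight + insurance = 276383.71 + 8855.22 + 482.41 = 285721.34
Ad valorem component: 285721.34 × 9% = 25714.92
Specific component: 8545 × 3.99 = 34094.55
Import duty = 25714.92 + 34094.55 = 59809.47
Buyer bears: freight 8855.22 + insurance 482.41 + brokerage 322.13 + delivery 1171.04 + duty 59809.47 = 70640.27
Landed cost = invoice 276383.71 + 70640.27 = 347023.98

Total landed cost: SGD 347023.98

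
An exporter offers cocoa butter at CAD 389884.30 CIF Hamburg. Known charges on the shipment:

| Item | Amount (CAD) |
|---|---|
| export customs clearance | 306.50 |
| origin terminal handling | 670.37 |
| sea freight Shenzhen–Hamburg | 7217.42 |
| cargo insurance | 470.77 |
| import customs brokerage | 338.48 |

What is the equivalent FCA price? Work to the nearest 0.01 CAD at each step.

Not relevant to the conversion: export clearance — on the seller under both CIF and FCA; already in the CIF price and stays in the FCA price. brokerage — on the buyer under both terms; not part of either seller's price.
From CIF to FCA, the seller no longer bears: origin terminal, freight, insurance.
FCA price = 389884.30 − 670.37 − 7217.42 − 470.77 = 381525.74

FCA price: CAD 381525.74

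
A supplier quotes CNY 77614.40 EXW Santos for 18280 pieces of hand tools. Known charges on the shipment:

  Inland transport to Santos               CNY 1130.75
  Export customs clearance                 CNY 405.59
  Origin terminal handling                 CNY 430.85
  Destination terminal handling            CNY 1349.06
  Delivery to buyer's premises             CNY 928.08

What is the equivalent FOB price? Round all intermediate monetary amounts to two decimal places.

Not relevant to the conversion: delivery, destination terminal — on the buyer under both terms; not part of either seller's price.
From EXW to FOB, the seller additionally bears: inland to port, export clearance, origin terminal.
FOB price = 77614.40 + 1130.75 + 405.59 + 430.85 = 79581.59

FOB price: CNY 79581.59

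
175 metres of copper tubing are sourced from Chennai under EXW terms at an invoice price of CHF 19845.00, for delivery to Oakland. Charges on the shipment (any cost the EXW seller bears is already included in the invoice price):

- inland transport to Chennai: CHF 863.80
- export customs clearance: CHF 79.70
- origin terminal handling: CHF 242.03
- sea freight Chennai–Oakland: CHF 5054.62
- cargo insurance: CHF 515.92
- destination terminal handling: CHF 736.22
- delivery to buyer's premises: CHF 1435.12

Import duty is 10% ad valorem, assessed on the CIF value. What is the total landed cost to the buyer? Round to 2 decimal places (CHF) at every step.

Total landed cost: CHF 31432.52

EXW: the seller makes goods available at their premises; the buyer bears all onward costs.
CIF value = EXW price + inland to port + export clearance + origin terminal + freight + insurance = 19845.00 + 863.80 + 79.70 + 242.03 + 5054.62 + 515.92 = 26601.07
Import duty = 26601.07 × 10% = 2660.11
Buyer bears: inland to port 863.80 + export clearance 79.70 + origin terminal 242.03 + freight 5054.62 + insurance 515.92 + destination terminal 736.22 + delivery 1435.12 + duty 2660.11 = 11587.52
Landed cost = invoice 19845.00 + 11587.52 = 31432.52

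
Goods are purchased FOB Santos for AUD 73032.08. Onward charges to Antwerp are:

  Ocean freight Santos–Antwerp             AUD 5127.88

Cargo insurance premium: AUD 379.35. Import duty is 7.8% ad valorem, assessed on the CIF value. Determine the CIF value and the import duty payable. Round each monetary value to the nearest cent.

CIF = FOB price + freight + insurance
CIF = 73032.08 + 5127.88 + 379.35 = 78539.31
Import duty = 78539.31 × 7.8% = 6126.07

CIF value: AUD 78539.31; import duty: AUD 6126.07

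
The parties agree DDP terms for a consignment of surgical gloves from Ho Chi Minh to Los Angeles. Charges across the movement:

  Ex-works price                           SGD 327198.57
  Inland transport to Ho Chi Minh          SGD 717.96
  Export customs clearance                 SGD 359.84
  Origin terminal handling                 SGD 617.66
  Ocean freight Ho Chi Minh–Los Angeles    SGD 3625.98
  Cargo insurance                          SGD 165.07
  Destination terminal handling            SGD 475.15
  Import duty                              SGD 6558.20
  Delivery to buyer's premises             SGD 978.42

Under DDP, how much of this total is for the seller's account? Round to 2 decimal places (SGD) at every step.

DDP: the seller bears all costs including import duty.
Seller's account: goods 327198.57 + inland to port 717.96 + export clearance 359.84 + origin terminal 617.66 + freight 3625.98 + insurance 165.07 + destination terminal 475.15 + duty 6558.20 + delivery 978.42 = 340696.85
Buyer's account: 0.00

Seller's account: SGD 340696.85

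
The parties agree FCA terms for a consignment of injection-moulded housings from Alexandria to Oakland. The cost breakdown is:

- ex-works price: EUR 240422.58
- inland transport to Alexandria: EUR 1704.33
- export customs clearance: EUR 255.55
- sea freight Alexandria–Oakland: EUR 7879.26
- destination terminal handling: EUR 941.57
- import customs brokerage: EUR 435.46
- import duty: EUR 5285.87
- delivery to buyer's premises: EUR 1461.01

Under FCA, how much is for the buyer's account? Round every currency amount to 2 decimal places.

FCA: the seller delivers export-cleared goods to the carrier; the buyer bears costs from that point.
Seller's account: goods 240422.58 + inland to port 1704.33 + export clearance 255.55 = 242382.46
Buyer's account: freight 7879.26 + destination terminal 941.57 + brokerage 435.46 + duty 5285.87 + delivery 1461.01 = 16003.17

Buyer's account: EUR 16003.17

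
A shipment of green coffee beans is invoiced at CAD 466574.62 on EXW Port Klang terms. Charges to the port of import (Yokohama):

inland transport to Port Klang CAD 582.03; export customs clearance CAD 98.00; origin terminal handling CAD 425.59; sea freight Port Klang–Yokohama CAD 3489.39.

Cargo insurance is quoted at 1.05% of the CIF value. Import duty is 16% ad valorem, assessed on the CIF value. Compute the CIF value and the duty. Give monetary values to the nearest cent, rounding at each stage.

CIF value: CAD 476169.41; import duty: CAD 76187.11

Let C be the CIF value. C = EXW price + pre-shipment costs + freight + 1.05% × C
C − 1.05% × C = 466574.62 + 582.03 + 98.00 + 425.59 + 3489.39
0.9895 × C = 471169.63
C = 471169.63 / 0.9895 = 476169.41
Insurance premium = 1.05% × 476169.41 = 4999.78
Import duty = 476169.41 × 16% = 76187.11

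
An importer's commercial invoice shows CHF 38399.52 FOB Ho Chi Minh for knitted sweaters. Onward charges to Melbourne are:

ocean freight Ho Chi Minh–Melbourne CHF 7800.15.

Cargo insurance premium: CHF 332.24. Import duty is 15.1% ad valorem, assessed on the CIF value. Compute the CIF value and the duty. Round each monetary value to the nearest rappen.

CIF = FOB price + freight + insurance
CIF = 38399.52 + 7800.15 + 332.24 = 46531.91
Import duty = 46531.91 × 15.1% = 7026.32

CIF value: CHF 46531.91; import duty: CHF 7026.32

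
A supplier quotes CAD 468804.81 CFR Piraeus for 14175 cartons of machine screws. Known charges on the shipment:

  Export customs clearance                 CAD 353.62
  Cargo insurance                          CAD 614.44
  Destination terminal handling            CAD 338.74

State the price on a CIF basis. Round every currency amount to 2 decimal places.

CIF price: CAD 469419.25

Not relevant to the conversion: export clearance — on the seller under both CFR and CIF; already in the CFR price and stays in the CIF price. destination terminal — on the buyer under both terms; not part of either seller's price.
From CFR to CIF, the seller additionally bears: insurance.
CIF price = 468804.81 + 614.44 = 469419.25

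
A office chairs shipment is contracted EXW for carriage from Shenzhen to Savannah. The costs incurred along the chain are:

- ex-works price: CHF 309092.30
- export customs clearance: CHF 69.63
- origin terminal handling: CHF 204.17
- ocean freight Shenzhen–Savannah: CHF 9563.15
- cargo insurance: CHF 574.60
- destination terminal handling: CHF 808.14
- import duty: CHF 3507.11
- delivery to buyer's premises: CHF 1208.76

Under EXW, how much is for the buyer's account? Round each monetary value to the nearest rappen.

EXW: the seller makes goods available at their premises; the buyer bears all onward costs.
Seller's account: goods 309092.30 = 309092.30
Buyer's account: export clearance 69.63 + origin terminal 204.17 + freight 9563.15 + insurance 574.60 + destination terminal 808.14 + duty 3507.11 + delivery 1208.76 = 15935.56

Buyer's account: CHF 15935.56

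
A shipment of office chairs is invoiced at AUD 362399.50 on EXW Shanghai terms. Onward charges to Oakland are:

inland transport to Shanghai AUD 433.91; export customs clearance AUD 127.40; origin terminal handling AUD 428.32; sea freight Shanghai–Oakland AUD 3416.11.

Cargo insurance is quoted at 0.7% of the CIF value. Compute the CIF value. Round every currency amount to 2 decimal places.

CIF value: AUD 369390.98

Let C be the CIF value. C = EXW price + pre-shipment costs + freight + 0.7% × C
C − 0.7% × C = 362399.50 + 433.91 + 127.40 + 428.32 + 3416.11
0.993 × C = 366805.24
C = 366805.24 / 0.993 = 369390.98
Insurance premium = 0.7% × 369390.98 = 2585.74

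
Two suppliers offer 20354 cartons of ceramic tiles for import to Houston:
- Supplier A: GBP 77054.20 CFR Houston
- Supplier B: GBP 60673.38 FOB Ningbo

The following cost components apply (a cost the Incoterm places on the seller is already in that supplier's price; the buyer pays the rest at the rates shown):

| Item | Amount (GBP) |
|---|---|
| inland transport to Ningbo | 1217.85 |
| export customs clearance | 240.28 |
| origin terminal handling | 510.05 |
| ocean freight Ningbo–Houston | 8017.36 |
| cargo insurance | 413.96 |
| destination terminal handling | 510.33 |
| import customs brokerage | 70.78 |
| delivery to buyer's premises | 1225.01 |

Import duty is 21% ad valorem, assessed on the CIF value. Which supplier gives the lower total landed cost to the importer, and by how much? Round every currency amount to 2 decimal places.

Supplier B is cheaper by GBP 10119.78

Supplier A (CFR):
CIF value = CFR price + insurance = 77054.20 + 413.96 = 77468.16
Import duty = 77468.16 × 21% = 16268.31
Buyer bears (A): 413.96 + 510.33 + 70.78 + 1225.01 = 2220.08
Landed cost (A) = invoice 77054.20 + 2220.08 + duty 16268.31 = 95542.59
Supplier B (FOB):
CIF value = FOB price + freight + insurance = 60673.38 + 8017.36 + 413.96 = 69104.70
Import duty = 69104.70 × 21% = 14511.99
Buyer bears (B): 8017.36 + 413.96 + 510.33 + 70.78 + 1225.01 = 10237.44
Landed cost (B) = invoice 60673.38 + 10237.44 + duty 14511.99 = 85422.81
Difference = |95542.59 − 85422.81| = 10119.78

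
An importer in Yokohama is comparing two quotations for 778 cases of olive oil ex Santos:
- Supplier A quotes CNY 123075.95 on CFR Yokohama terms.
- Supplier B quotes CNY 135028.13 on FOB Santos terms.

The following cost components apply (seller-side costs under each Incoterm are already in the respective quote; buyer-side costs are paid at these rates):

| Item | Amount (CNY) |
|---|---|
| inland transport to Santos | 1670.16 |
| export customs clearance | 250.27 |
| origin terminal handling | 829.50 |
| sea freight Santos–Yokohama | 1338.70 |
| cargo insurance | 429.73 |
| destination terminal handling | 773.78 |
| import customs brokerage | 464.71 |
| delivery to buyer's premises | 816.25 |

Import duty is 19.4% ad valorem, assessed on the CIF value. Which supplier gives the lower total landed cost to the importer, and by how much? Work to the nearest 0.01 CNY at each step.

Supplier A (CFR):
CIF value = CFR price + insurance = 123075.95 + 429.73 = 123505.68
Import duty = 123505.68 × 19.4% = 23960.10
Buyer bears (A): 429.73 + 773.78 + 464.71 + 816.25 = 2484.47
Landed cost (A) = invoice 123075.95 + 2484.47 + duty 23960.10 = 149520.52
Supplier B (FOB):
CIF value = FOB price + freight + insurance = 135028.13 + 1338.70 + 429.73 = 136796.56
Import duty = 136796.56 × 19.4% = 26538.53
Buyer bears (B): 1338.70 + 429.73 + 773.78 + 464.71 + 816.25 = 3823.17
Landed cost (B) = invoice 135028.13 + 3823.17 + duty 26538.53 = 165389.83
Difference = |149520.52 − 165389.83| = 15869.31

Supplier A is cheaper by CNY 15869.31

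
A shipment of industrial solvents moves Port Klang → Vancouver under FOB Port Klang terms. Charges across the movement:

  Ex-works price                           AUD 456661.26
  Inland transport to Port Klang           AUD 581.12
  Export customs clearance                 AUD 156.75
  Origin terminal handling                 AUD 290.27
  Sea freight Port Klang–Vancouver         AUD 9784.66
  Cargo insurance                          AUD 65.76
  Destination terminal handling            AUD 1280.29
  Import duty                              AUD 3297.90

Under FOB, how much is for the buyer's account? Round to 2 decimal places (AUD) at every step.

Buyer's account: AUD 14428.61

FOB: the seller bears costs until goods are on board at the origin port; the buyer bears freight, insurance and all costs thereafter.
Seller's account: goods 456661.26 + inland to port 581.12 + export clearance 156.75 + origin terminal 290.27 = 457689.40
Buyer's account: freight 9784.66 + insurance 65.76 + destination terminal 1280.29 + duty 3297.90 = 14428.61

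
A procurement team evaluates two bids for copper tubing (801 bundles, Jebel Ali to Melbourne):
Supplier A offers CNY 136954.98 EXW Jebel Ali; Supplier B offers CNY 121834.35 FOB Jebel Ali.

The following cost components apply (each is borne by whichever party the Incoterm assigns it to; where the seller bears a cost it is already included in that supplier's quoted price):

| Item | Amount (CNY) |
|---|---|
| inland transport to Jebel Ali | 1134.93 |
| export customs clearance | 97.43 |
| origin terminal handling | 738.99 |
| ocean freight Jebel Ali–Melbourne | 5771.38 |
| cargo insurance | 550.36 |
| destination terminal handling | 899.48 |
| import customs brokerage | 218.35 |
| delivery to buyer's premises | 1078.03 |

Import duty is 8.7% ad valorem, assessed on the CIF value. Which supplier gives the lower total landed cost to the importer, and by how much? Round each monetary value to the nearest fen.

Supplier A (EXW):
CIF value = EXW price + inland to port + export clearance + origin terminal + freight + insurance = 136954.98 + 1134.93 + 97.43 + 738.99 + 5771.38 + 550.36 = 145248.07
Import duty = 145248.07 × 8.7% = 12636.58
Buyer bears (A): 1134.93 + 97.43 + 738.99 + 5771.38 + 550.36 + 899.48 + 218.35 + 1078.03 = 10488.95
Landed cost (A) = invoice 136954.98 + 10488.95 + duty 12636.58 = 160080.51
Supplier B (FOB):
CIF value = FOB price + freight + insurance = 121834.35 + 5771.38 + 550.36 = 128156.09
Import duty = 128156.09 × 8.7% = 11149.58
Buyer bears (B): 5771.38 + 550.36 + 899.48 + 218.35 + 1078.03 = 8517.60
Landed cost (B) = invoice 121834.35 + 8517.60 + duty 11149.58 = 141501.53
Difference = |160080.51 − 141501.53| = 18578.98

Supplier B is cheaper by CNY 18578.98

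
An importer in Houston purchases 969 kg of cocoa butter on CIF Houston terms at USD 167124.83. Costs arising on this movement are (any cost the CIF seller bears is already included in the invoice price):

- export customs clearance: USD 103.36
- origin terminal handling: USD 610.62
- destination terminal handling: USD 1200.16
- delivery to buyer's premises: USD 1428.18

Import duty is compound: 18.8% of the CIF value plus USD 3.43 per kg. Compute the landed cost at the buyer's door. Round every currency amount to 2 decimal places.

Total landed cost: USD 204496.31

CIF: the seller pays costs through ocean freight and marine insurance to the destination port.
Already in the invoice (seller's account under CIF): export clearance, origin terminal — exclude.
The CIF price already equals the CIF value: 167124.83
Ad valorem component: 167124.83 × 18.8% = 31419.47
Specific component: 969 × 3.43 = 3323.67
Import duty = 31419.47 + 3323.67 = 34743.14
Buyer bears: destination terminal 1200.16 + delivery 1428.18 + duty 34743.14 = 37371.48
Landed cost = invoice 167124.83 + 37371.48 = 204496.31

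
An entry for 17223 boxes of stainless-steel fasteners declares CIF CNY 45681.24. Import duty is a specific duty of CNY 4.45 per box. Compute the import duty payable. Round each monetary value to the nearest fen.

Import duty = 17223 × 4.45 = 76642.35

Import duty: CNY 76642.35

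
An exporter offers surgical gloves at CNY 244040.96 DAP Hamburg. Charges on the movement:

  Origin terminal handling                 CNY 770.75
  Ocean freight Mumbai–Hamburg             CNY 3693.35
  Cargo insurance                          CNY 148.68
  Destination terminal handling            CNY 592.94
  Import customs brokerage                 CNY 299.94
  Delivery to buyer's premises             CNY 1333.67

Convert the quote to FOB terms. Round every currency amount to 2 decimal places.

Not relevant to the conversion: origin terminal — on the seller under both DAP and FOB; already in the DAP price and stays in the FOB price. brokerage — on the buyer under both terms; not part of either seller's price.
From DAP to FOB, the seller no longer bears: freight, insurance, destination terminal, delivery.
FOB price = 244040.96 − 3693.35 − 148.68 − 592.94 − 1333.67 = 238272.32

FOB price: CNY 238272.32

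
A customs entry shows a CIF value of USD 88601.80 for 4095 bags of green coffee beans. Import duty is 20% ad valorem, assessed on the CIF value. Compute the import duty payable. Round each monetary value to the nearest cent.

Import duty = 88601.80 × 20% = 17720.36

Import duty: USD 17720.36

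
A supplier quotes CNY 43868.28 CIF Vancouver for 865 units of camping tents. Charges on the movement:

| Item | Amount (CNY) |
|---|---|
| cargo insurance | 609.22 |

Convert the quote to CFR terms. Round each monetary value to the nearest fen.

CFR price: CNY 43259.06

From CIF to CFR, the seller no longer bears: insurance.
CFR price = 43868.28 − 609.22 = 43259.06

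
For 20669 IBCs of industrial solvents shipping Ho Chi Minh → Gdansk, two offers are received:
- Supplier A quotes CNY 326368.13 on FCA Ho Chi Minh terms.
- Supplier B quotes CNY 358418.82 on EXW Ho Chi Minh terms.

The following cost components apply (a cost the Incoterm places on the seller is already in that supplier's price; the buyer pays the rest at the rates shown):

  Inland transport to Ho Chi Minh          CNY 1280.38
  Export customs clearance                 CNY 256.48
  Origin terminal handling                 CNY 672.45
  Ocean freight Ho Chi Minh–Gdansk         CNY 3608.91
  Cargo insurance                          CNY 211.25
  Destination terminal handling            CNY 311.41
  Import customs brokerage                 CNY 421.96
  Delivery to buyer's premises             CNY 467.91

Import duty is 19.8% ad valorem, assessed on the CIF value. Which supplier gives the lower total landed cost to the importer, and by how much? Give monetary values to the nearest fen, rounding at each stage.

Supplier A (FCA):
CIF value = FCA price + origin terminal + freight + insurance = 326368.13 + 672.45 + 3608.91 + 211.25 = 330860.74
Import duty = 330860.74 × 19.8% = 65510.43
Buyer bears (A): 672.45 + 3608.91 + 211.25 + 311.41 + 421.96 + 467.91 = 5693.89
Landed cost (A) = invoice 326368.13 + 5693.89 + duty 65510.43 = 397572.45
Supplier B (EXW):
CIF value = EXW price + inland to port + export clearance + origin terminal + freight + insurance = 358418.82 + 1280.38 + 256.48 + 672.45 + 3608.91 + 211.25 = 364448.29
Import duty = 364448.29 × 19.8% = 72160.76
Buyer bears (B): 1280.38 + 256.48 + 672.45 + 3608.91 + 211.25 + 311.41 + 421.96 + 467.91 = 7230.75
Landed cost (B) = invoice 358418.82 + 7230.75 + duty 72160.76 = 437810.33
Difference = |397572.45 − 437810.33| = 40237.88

Supplier A is cheaper by CNY 40237.88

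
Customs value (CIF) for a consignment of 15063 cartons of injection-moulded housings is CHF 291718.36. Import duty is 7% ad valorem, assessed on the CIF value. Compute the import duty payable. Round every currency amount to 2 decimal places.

Import duty: CHF 20420.29

Import duty = 291718.36 × 7% = 20420.29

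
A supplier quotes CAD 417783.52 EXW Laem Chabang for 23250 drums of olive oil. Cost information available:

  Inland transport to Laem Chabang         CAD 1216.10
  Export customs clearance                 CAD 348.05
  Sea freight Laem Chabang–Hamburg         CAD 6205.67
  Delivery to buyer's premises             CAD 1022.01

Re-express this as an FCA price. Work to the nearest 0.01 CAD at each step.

FCA price: CAD 419347.67

Not relevant to the conversion: freight, delivery — on the buyer under both terms; not part of either seller's price.
From EXW to FCA, the seller additionally bears: inland to port, export clearance.
FCA price = 417783.52 + 1216.10 + 348.05 = 419347.67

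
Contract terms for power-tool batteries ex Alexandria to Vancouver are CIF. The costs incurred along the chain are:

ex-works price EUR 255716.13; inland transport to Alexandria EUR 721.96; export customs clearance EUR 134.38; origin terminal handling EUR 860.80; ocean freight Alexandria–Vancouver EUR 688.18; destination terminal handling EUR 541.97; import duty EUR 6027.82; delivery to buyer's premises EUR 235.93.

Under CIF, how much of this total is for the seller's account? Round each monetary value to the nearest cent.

Seller's account: EUR 258121.45

CIF: the seller pays costs through ocean freight and marine insurance to the destination port.
Seller's account: goods 255716.13 + inland to port 721.96 + export clearance 134.38 + origin terminal 860.80 + freight 688.18 = 258121.45
Buyer's account: destination terminal 541.97 + duty 6027.82 + delivery 235.93 = 6805.72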